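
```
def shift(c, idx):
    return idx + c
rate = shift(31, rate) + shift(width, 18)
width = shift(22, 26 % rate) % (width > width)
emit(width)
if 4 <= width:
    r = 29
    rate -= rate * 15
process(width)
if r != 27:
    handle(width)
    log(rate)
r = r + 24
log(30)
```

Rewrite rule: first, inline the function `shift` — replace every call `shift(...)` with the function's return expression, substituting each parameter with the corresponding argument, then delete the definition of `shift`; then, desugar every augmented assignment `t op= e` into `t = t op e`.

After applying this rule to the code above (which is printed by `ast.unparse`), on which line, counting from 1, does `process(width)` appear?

Transformed code:
rate = rate + 31 + (18 + width)
width = (26 % rate + 22) % (width > width)
emit(width)
if 4 <= width:
    r = 29
    rate = rate - rate * 15
process(width)
if r != 27:
    handle(width)
    log(rate)
r = r + 24
log(30)

7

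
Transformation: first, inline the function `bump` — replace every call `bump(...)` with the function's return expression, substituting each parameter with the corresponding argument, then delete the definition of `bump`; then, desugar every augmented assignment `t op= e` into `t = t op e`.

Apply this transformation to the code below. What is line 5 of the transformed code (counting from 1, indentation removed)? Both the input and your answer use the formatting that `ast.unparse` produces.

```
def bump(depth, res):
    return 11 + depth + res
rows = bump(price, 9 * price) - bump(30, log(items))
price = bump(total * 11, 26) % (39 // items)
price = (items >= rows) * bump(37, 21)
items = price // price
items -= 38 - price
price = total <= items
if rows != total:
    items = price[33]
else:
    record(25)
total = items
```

items = items - (38 - price)

Transformed code:
rows = 11 + price + 9 * price - (11 + 30 + log(items))
price = (11 + total * 11 + 26) % (39 // items)
price = (items >= rows) * (11 + 37 + 21)
items = price // price
items = items - (38 - price)
price = total <= items
if rows != total:
    items = price[33]
else:
    record(25)
total = items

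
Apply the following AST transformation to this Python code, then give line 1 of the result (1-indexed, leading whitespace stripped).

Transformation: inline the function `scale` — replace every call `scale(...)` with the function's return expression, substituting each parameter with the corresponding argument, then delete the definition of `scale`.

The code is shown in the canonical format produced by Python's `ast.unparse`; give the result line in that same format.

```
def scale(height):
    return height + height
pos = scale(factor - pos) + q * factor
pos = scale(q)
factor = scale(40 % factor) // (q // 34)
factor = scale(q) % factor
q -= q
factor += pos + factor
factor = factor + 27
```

Transformed code:
pos = factor - pos + (factor - pos) + q * factor
pos = q + q
factor = (40 % factor + 40 % factor) // (q // 34)
factor = (q + q) % factor
q -= q
factor += pos + factor
factor = factor + 27

pos = factor - pos + (factor - pos) + q * factor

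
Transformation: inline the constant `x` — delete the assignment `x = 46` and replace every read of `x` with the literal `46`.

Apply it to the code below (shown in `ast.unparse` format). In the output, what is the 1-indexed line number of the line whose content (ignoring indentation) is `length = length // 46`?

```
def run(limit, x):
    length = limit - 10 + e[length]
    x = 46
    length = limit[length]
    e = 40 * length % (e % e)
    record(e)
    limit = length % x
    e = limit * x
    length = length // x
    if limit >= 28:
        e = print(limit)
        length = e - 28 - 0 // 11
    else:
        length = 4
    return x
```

8

Transformed code:
def run(limit, x):
    length = limit - 10 + e[length]
    length = limit[length]
    e = 40 * length % (e % e)
    record(e)
    limit = length % 46
    e = limit * 46
    length = length // 46
    if limit >= 28:
        e = print(limit)
        length = e - 28 - 0 // 11
    else:
        length = 4
    return 46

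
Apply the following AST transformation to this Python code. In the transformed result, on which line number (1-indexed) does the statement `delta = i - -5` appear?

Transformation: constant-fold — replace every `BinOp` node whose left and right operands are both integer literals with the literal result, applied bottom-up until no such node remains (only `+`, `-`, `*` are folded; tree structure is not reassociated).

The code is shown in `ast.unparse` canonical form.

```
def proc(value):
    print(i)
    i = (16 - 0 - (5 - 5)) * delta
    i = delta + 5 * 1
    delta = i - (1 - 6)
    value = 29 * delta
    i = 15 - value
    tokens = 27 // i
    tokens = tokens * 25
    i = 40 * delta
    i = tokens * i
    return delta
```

Transformed code:
def proc(value):
    print(i)
    i = 16 * delta
    i = delta + 5
    delta = i - -5
    value = 29 * delta
    i = 15 - value
    tokens = 27 // i
    tokens = tokens * 25
    i = 40 * delta
    i = tokens * i
    return delta

5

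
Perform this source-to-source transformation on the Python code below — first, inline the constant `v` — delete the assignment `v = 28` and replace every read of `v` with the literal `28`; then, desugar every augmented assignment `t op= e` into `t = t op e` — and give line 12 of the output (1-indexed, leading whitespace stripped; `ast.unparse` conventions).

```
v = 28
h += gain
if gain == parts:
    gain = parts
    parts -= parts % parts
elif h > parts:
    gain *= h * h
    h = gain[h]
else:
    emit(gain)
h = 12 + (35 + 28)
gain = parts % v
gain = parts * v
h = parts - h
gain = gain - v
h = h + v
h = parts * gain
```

Transformed code:
h = h + gain
if gain == parts:
    gain = parts
    parts = parts - parts % parts
elif h > parts:
    gain = gain * (h * h)
    h = gain[h]
else:
    emit(gain)
h = 12 + (35 + 28)
gain = parts % 28
gain = parts * 28
h = parts - h
gain = gain - 28
h = h + 28
h = parts * gain

gain = parts * 28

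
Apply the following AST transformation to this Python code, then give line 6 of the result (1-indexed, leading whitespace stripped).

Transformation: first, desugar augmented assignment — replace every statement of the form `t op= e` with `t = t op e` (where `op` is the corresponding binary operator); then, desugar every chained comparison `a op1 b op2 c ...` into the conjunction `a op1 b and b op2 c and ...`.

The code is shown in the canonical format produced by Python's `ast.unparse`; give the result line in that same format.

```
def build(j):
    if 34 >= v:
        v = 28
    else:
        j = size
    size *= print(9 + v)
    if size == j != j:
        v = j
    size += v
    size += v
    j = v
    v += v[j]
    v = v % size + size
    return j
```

size = size * print(9 + v)

Transformed code:
def build(j):
    if 34 >= v:
        v = 28
    else:
        j = size
    size = size * print(9 + v)
    if size == j and j != j:
        v = j
    size = size + v
    size = size + v
    j = v
    v = v + v[j]
    v = v % size + size
    return j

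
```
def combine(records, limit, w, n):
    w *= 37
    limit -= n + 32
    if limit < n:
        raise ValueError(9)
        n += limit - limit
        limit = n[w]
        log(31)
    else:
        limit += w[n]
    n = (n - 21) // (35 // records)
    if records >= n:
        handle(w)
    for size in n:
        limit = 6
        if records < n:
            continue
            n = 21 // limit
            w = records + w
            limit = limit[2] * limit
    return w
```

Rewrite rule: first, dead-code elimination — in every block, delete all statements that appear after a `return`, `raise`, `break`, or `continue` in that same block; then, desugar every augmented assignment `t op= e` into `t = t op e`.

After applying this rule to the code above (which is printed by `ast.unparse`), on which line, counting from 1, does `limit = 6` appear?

12

Transformed code:
def combine(records, limit, w, n):
    w = w * 37
    limit = limit - (n + 32)
    if limit < n:
        raise ValueError(9)
    else:
        limit = limit + w[n]
    n = (n - 21) // (35 // records)
    if records >= n:
        handle(w)
    for size in n:
        limit = 6
        if records < n:
            continue
    return w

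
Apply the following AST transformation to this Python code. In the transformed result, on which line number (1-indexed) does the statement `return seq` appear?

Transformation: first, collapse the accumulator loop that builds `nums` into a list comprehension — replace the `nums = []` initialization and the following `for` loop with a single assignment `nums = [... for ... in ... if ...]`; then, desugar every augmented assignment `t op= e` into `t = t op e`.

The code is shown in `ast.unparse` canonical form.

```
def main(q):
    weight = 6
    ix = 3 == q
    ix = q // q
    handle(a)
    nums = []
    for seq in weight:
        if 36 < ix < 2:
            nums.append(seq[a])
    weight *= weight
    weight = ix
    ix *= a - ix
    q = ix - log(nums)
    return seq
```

Transformed code:
def main(q):
    weight = 6
    ix = 3 == q
    ix = q // q
    handle(a)
    nums = [seq[a] for seq in weight if 36 < ix < 2]
    weight = weight * weight
    weight = ix
    ix = ix * (a - ix)
    q = ix - log(nums)
    return seq

11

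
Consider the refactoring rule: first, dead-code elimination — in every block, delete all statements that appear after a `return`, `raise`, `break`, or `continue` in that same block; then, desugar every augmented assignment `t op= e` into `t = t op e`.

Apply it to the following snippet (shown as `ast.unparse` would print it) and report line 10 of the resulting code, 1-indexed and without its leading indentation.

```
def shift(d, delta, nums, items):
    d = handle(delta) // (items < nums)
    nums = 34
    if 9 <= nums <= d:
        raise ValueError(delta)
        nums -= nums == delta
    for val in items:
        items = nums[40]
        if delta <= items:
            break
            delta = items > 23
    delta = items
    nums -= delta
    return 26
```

delta = items

Transformed code:
def shift(d, delta, nums, items):
    d = handle(delta) // (items < nums)
    nums = 34
    if 9 <= nums <= d:
        raise ValueError(delta)
    for val in items:
        items = nums[40]
        if delta <= items:
            break
    delta = items
    nums = nums - delta
    return 26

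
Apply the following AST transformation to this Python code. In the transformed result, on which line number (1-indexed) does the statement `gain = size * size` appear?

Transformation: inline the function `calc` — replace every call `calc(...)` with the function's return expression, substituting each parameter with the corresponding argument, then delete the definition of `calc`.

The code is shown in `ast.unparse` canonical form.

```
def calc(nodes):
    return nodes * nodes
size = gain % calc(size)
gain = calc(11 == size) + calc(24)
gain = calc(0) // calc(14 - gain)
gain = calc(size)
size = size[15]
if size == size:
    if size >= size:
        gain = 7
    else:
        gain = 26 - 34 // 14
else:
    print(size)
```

4

Transformed code:
size = gain % (size * size)
gain = (11 == size) * (11 == size) + 24 * 24
gain = 0 * 0 // ((14 - gain) * (14 - gain))
gain = size * size
size = size[15]
if size == size:
    if size >= size:
        gain = 7
    else:
        gain = 26 - 34 // 14
else:
    print(size)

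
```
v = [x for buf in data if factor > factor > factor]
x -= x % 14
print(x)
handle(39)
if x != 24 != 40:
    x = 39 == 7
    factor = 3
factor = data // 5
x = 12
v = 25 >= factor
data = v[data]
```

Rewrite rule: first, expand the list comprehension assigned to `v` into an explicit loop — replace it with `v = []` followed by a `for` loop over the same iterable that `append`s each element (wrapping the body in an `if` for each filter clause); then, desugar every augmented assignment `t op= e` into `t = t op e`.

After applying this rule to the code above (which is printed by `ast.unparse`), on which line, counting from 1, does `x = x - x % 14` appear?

5

Transformed code:
v = []
for buf in data:
    if factor > factor > factor:
        v.append(x)
x = x - x % 14
print(x)
handle(39)
if x != 24 != 40:
    x = 39 == 7
    factor = 3
factor = data // 5
x = 12
v = 25 >= factor
data = v[data]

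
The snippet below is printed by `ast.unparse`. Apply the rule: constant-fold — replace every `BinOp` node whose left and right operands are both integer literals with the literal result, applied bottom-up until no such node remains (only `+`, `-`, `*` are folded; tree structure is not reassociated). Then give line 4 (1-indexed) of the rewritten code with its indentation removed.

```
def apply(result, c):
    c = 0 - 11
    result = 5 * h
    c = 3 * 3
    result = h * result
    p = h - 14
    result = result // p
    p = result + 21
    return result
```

Transformed code:
def apply(result, c):
    c = -11
    result = 5 * h
    c = 9
    result = h * result
    p = h - 14
    result = result // p
    p = result + 21
    return result

c = 9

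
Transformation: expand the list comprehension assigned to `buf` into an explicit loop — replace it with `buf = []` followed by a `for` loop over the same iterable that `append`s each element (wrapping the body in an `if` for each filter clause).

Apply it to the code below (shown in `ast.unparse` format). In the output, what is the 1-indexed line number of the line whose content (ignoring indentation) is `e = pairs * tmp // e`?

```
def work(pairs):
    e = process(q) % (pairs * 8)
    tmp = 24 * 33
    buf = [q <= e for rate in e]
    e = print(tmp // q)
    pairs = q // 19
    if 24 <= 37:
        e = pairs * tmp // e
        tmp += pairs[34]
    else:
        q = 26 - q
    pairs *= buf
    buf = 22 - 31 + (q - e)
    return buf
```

10

Transformed code:
def work(pairs):
    e = process(q) % (pairs * 8)
    tmp = 24 * 33
    buf = []
    for rate in e:
        buf.append(q <= e)
    e = print(tmp // q)
    pairs = q // 19
    if 24 <= 37:
        e = pairs * tmp // e
        tmp += pairs[34]
    else:
        q = 26 - q
    pairs *= buf
    buf = 22 - 31 + (q - e)
    return buf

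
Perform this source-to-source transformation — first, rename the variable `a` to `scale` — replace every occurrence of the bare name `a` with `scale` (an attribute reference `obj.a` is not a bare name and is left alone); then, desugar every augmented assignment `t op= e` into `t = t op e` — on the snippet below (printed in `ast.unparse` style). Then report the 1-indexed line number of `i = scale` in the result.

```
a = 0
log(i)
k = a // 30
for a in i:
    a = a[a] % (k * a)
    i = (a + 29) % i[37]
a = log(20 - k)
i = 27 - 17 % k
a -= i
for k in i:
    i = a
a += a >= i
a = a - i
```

Transformed code:
scale = 0
log(i)
k = scale // 30
for scale in i:
    scale = scale[scale] % (k * scale)
    i = (scale + 29) % i[37]
scale = log(20 - k)
i = 27 - 17 % k
scale = scale - i
for k in i:
    i = scale
scale = scale + (scale >= i)
scale = scale - i

11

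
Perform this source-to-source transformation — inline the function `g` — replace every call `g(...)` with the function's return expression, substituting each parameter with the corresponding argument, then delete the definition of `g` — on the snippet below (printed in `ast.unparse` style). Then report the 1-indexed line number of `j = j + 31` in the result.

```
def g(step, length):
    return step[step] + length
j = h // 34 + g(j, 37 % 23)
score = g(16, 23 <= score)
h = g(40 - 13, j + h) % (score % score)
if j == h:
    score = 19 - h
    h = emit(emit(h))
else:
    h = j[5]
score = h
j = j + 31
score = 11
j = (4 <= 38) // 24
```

10

Transformed code:
j = h // 34 + (j[j] + 37 % 23)
score = 16[16] + (23 <= score)
h = ((40 - 13)[40 - 13] + (j + h)) % (score % score)
if j == h:
    score = 19 - h
    h = emit(emit(h))
else:
    h = j[5]
score = h
j = j + 31
score = 11
j = (4 <= 38) // 24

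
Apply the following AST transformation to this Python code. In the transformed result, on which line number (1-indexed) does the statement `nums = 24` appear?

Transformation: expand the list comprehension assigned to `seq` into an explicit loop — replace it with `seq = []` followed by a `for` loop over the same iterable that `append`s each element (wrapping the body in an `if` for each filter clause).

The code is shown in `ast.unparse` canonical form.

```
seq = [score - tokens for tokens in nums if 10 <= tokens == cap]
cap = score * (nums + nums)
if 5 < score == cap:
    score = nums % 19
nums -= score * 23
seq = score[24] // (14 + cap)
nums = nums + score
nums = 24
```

11

Transformed code:
seq = []
for tokens in nums:
    if 10 <= tokens == cap:
        seq.append(score - tokens)
cap = score * (nums + nums)
if 5 < score == cap:
    score = nums % 19
nums -= score * 23
seq = score[24] // (14 + cap)
nums = nums + score
nums = 24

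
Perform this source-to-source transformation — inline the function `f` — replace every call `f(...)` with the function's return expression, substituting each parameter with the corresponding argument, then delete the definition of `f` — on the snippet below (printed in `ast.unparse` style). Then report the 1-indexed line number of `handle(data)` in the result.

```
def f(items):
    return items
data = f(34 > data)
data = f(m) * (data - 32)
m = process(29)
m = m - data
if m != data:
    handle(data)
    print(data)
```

6

Transformed code:
data = 34 > data
data = m * (data - 32)
m = process(29)
m = m - data
if m != data:
    handle(data)
    print(data)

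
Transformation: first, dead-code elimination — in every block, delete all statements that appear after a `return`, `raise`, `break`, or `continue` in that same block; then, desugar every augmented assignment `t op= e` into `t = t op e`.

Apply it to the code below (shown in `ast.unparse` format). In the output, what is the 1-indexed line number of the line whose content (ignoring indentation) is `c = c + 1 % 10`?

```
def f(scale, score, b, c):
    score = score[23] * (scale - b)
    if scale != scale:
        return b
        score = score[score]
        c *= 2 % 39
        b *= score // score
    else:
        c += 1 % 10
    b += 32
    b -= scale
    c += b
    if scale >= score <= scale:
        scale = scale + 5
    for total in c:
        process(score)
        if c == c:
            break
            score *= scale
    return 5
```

Transformed code:
def f(scale, score, b, c):
    score = score[23] * (scale - b)
    if scale != scale:
        return b
    else:
        c = c + 1 % 10
    b = b + 32
    b = b - scale
    c = c + b
    if scale >= score <= scale:
        scale = scale + 5
    for total in c:
        process(score)
        if c == c:
            break
    return 5

6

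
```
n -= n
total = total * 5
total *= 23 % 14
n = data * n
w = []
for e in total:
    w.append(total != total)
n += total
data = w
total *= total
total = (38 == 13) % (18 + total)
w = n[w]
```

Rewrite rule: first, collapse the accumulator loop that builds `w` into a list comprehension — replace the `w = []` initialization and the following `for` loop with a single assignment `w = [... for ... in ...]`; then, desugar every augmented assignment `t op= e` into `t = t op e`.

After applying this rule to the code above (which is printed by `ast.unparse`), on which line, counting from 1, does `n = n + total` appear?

6

Transformed code:
n = n - n
total = total * 5
total = total * (23 % 14)
n = data * n
w = [total != total for e in total]
n = n + total
data = w
total = total * total
total = (38 == 13) % (18 + total)
w = n[w]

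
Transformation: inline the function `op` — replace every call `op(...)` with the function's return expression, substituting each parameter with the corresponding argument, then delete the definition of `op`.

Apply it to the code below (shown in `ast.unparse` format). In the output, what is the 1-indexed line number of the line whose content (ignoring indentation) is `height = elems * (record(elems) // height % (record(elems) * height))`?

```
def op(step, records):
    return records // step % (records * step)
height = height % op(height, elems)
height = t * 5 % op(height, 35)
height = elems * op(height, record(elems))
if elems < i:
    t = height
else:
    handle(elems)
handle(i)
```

3

Transformed code:
height = height % (elems // height % (elems * height))
height = t * 5 % (35 // height % (35 * height))
height = elems * (record(elems) // height % (record(elems) * height))
if elems < i:
    t = height
else:
    handle(elems)
handle(i)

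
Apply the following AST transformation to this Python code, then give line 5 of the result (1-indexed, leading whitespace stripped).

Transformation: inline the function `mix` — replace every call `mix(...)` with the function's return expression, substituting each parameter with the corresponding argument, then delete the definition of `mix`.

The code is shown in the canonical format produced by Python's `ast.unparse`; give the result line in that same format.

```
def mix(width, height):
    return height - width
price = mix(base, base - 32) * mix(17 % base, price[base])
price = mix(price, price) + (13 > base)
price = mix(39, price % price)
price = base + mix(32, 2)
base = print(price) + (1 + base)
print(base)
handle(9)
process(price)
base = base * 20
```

Transformed code:
price = (base - 32 - base) * (price[base] - 17 % base)
price = price - price + (13 > base)
price = price % price - 39
price = base + (2 - 32)
base = print(price) + (1 + base)
print(base)
handle(9)
process(price)
base = base * 20

base = print(price) + (1 + base)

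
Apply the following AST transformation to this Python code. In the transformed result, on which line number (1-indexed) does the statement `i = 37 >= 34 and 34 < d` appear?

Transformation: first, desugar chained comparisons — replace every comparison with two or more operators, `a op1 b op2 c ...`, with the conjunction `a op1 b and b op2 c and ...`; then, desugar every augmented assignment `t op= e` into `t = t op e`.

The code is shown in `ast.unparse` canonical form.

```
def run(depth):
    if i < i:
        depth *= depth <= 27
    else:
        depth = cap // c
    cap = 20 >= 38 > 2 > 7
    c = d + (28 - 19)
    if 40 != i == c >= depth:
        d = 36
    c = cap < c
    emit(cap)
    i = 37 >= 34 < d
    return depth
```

Transformed code:
def run(depth):
    if i < i:
        depth = depth * (depth <= 27)
    else:
        depth = cap // c
    cap = 20 >= 38 and 38 > 2 and (2 > 7)
    c = d + (28 - 19)
    if 40 != i and i == c and (c >= depth):
        d = 36
    c = cap < c
    emit(cap)
    i = 37 >= 34 and 34 < d
    return depth

12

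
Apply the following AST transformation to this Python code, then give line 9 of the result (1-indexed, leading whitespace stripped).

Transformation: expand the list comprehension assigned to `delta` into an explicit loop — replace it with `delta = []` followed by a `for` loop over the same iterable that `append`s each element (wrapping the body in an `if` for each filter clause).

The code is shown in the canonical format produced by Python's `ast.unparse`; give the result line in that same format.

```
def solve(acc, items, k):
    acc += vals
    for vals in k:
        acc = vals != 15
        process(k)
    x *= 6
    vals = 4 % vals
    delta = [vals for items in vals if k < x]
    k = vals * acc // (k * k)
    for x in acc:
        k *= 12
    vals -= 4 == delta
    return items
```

Transformed code:
def solve(acc, items, k):
    acc += vals
    for vals in k:
        acc = vals != 15
        process(k)
    x *= 6
    vals = 4 % vals
    delta = []
    for items in vals:
        if k < x:
            delta.append(vals)
    k = vals * acc // (k * k)
    for x in acc:
        k *= 12
    vals -= 4 == delta
    return items

for items in vals:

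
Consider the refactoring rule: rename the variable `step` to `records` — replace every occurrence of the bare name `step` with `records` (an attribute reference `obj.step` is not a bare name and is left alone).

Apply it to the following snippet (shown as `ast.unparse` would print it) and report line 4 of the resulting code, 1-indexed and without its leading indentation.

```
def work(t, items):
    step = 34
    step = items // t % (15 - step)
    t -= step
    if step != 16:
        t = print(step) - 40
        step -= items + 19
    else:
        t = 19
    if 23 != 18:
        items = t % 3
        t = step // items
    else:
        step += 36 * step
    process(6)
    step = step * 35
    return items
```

t -= records

Transformed code:
def work(t, items):
    records = 34
    records = items // t % (15 - records)
    t -= records
    if records != 16:
        t = print(records) - 40
        records -= items + 19
    else:
        t = 19
    if 23 != 18:
        items = t % 3
        t = records // items
    else:
        records += 36 * records
    process(6)
    records = records * 35
    return items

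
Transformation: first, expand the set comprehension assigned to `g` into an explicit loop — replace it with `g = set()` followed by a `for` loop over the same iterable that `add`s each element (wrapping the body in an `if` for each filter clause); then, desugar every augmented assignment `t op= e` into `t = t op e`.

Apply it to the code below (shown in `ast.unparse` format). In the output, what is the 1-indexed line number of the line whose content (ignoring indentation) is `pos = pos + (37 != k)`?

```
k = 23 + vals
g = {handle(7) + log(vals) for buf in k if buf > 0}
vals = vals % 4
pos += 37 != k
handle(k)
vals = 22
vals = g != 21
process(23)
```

Transformed code:
k = 23 + vals
g = set()
for buf in k:
    if buf > 0:
        g.add(handle(7) + log(vals))
vals = vals % 4
pos = pos + (37 != k)
handle(k)
vals = 22
vals = g != 21
process(23)

7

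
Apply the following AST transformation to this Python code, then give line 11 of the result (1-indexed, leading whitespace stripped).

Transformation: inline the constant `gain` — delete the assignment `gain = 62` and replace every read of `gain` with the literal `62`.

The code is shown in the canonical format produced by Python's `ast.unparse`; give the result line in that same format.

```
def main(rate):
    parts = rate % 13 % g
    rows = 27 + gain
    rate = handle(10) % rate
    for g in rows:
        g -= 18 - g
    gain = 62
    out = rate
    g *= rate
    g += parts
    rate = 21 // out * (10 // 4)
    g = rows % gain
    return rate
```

Transformed code:
def main(rate):
    parts = rate % 13 % g
    rows = 27 + 62
    rate = handle(10) % rate
    for g in rows:
        g -= 18 - g
    out = rate
    g *= rate
    g += parts
    rate = 21 // out * (10 // 4)
    g = rows % 62
    return rate

g = rows % 62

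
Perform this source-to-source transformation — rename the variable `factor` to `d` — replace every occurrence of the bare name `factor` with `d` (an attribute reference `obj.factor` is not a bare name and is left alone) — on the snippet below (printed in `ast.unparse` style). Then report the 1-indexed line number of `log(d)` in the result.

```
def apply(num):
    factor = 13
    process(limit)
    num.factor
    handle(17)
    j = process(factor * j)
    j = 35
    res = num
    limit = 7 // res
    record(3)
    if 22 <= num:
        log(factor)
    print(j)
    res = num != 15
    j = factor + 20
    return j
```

Transformed code:
def apply(num):
    d = 13
    process(limit)
    num.factor
    handle(17)
    j = process(d * j)
    j = 35
    res = num
    limit = 7 // res
    record(3)
    if 22 <= num:
        log(d)
    print(j)
    res = num != 15
    j = d + 20
    return j

12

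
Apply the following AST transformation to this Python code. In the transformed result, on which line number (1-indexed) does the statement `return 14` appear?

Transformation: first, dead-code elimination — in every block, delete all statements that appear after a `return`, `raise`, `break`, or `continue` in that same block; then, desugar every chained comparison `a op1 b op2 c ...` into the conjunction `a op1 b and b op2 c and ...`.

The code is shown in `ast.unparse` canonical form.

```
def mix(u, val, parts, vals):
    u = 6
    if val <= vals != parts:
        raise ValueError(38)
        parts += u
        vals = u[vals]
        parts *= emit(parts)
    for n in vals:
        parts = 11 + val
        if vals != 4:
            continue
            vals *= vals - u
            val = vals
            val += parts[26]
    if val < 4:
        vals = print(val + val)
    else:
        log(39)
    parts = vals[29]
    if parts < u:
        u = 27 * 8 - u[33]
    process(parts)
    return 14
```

17

Transformed code:
def mix(u, val, parts, vals):
    u = 6
    if val <= vals and vals != parts:
        raise ValueError(38)
    for n in vals:
        parts = 11 + val
        if vals != 4:
            continue
    if val < 4:
        vals = print(val + val)
    else:
        log(39)
    parts = vals[29]
    if parts < u:
        u = 27 * 8 - u[33]
    process(parts)
    return 14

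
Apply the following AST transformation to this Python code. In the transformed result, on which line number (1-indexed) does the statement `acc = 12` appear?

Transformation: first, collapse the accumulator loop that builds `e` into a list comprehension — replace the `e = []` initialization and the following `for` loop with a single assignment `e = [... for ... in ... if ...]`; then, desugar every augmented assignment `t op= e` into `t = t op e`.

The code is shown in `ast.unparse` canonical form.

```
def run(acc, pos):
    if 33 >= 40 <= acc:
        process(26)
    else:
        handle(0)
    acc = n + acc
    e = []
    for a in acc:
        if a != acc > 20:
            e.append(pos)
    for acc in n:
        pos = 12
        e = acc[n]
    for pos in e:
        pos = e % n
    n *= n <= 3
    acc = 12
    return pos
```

14

Transformed code:
def run(acc, pos):
    if 33 >= 40 <= acc:
        process(26)
    else:
        handle(0)
    acc = n + acc
    e = [pos for a in acc if a != acc > 20]
    for acc in n:
        pos = 12
        e = acc[n]
    for pos in e:
        pos = e % n
    n = n * (n <= 3)
    acc = 12
    return pos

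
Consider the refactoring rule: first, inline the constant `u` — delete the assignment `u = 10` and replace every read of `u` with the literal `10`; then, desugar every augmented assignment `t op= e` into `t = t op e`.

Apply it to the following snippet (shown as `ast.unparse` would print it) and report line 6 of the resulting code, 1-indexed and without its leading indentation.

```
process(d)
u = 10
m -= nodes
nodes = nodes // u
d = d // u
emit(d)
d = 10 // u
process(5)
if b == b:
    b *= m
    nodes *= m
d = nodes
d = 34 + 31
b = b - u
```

Transformed code:
process(d)
m = m - nodes
nodes = nodes // 10
d = d // 10
emit(d)
d = 10 // 10
process(5)
if b == b:
    b = b * m
    nodes = nodes * m
d = nodes
d = 34 + 31
b = b - 10

d = 10 // 10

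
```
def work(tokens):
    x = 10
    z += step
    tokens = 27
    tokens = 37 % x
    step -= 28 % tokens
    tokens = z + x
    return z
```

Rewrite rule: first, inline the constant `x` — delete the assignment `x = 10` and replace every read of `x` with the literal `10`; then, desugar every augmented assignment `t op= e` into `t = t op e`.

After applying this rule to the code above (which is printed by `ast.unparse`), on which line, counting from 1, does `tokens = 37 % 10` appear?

Transformed code:
def work(tokens):
    z = z + step
    tokens = 27
    tokens = 37 % 10
    step = step - 28 % tokens
    tokens = z + 10
    return z

4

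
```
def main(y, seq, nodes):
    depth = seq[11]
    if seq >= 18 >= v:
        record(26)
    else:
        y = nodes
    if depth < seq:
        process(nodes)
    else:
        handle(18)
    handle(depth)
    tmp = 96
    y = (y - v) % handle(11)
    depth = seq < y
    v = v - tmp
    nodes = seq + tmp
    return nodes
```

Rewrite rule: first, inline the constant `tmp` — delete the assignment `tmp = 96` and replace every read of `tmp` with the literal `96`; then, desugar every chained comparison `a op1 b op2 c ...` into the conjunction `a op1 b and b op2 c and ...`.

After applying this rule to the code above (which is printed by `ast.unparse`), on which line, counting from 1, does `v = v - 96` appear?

Transformed code:
def main(y, seq, nodes):
    depth = seq[11]
    if seq >= 18 and 18 >= v:
        record(26)
    else:
        y = nodes
    if depth < seq:
        process(nodes)
    else:
        handle(18)
    handle(depth)
    y = (y - v) % handle(11)
    depth = seq < y
    v = v - 96
    nodes = seq + 96
    return nodes

14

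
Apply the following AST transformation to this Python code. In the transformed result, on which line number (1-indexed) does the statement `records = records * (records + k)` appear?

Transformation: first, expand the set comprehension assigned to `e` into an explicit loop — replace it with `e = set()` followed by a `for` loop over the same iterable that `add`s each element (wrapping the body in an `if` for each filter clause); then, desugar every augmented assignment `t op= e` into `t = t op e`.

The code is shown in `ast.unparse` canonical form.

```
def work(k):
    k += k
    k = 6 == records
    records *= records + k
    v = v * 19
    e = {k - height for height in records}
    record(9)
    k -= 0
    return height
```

Transformed code:
def work(k):
    k = k + k
    k = 6 == records
    records = records * (records + k)
    v = v * 19
    e = set()
    for height in records:
        e.add(k - height)
    record(9)
    k = k - 0
    return height

4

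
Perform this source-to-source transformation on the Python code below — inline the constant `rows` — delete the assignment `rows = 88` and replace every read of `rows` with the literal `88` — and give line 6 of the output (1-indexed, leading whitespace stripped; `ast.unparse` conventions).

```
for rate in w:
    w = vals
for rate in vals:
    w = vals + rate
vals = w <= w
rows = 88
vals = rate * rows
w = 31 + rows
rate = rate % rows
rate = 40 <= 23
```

Transformed code:
for rate in w:
    w = vals
for rate in vals:
    w = vals + rate
vals = w <= w
vals = rate * 88
w = 31 + 88
rate = rate % 88
rate = 40 <= 23

vals = rate * 88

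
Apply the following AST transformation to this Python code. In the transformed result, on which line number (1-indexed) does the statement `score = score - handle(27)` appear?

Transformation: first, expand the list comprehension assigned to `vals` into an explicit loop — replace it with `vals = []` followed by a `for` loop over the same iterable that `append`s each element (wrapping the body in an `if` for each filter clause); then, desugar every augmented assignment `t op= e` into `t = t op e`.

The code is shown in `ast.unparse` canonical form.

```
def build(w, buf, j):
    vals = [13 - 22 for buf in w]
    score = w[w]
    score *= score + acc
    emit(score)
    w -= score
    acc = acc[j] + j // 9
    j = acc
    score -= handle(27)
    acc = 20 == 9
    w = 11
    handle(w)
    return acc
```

Transformed code:
def build(w, buf, j):
    vals = []
    for buf in w:
        vals.append(13 - 22)
    score = w[w]
    score = score * (score + acc)
    emit(score)
    w = w - score
    acc = acc[j] + j // 9
    j = acc
    score = score - handle(27)
    acc = 20 == 9
    w = 11
    handle(w)
    return acc

11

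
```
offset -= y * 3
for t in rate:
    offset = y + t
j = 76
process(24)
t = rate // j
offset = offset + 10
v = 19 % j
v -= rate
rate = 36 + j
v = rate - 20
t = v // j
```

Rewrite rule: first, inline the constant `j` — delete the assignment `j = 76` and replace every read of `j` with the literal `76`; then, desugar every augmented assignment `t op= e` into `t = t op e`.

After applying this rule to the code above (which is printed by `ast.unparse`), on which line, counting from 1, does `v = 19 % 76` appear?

7

Transformed code:
offset = offset - y * 3
for t in rate:
    offset = y + t
process(24)
t = rate // 76
offset = offset + 10
v = 19 % 76
v = v - rate
rate = 36 + 76
v = rate - 20
t = v // 76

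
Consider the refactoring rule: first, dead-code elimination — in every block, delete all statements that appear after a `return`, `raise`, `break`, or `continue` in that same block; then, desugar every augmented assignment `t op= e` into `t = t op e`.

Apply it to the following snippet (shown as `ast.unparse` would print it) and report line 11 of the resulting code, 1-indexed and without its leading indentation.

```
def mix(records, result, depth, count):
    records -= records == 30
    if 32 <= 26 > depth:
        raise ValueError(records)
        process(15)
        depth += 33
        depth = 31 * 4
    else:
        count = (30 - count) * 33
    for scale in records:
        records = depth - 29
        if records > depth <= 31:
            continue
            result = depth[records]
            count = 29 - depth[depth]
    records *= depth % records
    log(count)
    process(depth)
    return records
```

records = records * (depth % records)

Transformed code:
def mix(records, result, depth, count):
    records = records - (records == 30)
    if 32 <= 26 > depth:
        raise ValueError(records)
    else:
        count = (30 - count) * 33
    for scale in records:
        records = depth - 29
        if records > depth <= 31:
            continue
    records = records * (depth % records)
    log(count)
    process(depth)
    return records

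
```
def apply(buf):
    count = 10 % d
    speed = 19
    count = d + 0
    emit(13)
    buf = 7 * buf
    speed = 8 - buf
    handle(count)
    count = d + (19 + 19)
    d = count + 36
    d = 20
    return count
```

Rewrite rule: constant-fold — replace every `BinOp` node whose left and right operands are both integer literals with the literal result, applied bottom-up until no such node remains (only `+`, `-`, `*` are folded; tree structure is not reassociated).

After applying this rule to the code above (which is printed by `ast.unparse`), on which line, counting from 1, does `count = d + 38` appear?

9

Transformed code:
def apply(buf):
    count = 10 % d
    speed = 19
    count = d + 0
    emit(13)
    buf = 7 * buf
    speed = 8 - buf
    handle(count)
    count = d + 38
    d = count + 36
    d = 20
    return count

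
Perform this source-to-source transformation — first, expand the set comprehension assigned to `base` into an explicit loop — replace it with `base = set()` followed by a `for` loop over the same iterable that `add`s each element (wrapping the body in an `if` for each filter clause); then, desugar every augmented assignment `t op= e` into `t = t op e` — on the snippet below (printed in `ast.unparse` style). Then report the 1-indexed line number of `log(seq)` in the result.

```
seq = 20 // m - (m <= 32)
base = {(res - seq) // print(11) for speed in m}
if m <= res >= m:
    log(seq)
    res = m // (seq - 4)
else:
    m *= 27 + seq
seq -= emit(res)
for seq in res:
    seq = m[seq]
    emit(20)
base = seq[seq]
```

6

Transformed code:
seq = 20 // m - (m <= 32)
base = set()
for speed in m:
    base.add((res - seq) // print(11))
if m <= res >= m:
    log(seq)
    res = m // (seq - 4)
else:
    m = m * (27 + seq)
seq = seq - emit(res)
for seq in res:
    seq = m[seq]
    emit(20)
base = seq[seq]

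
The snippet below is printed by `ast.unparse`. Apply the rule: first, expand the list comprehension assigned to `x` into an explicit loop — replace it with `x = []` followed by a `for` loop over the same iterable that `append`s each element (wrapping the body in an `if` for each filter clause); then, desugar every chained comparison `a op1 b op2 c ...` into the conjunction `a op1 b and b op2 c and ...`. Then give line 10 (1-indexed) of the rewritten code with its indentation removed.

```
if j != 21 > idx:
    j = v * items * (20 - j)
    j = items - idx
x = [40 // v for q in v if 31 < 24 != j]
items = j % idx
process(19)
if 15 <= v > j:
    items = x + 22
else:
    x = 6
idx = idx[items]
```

Transformed code:
if j != 21 and 21 > idx:
    j = v * items * (20 - j)
    j = items - idx
x = []
for q in v:
    if 31 < 24 and 24 != j:
        x.append(40 // v)
items = j % idx
process(19)
if 15 <= v and v > j:
    items = x + 22
else:
    x = 6
idx = idx[items]

if 15 <= v and v > j: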